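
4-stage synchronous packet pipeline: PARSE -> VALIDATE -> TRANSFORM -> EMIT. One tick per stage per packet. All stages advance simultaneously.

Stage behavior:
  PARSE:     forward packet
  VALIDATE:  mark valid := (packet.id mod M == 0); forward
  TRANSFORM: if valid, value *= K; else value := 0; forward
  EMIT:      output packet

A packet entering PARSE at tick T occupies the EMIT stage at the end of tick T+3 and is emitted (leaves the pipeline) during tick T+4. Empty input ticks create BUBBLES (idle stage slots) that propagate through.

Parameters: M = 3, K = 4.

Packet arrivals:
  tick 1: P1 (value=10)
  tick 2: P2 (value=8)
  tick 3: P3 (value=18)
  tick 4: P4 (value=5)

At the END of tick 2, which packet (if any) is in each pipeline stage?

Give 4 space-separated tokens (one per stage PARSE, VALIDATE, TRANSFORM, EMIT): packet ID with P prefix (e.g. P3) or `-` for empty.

Tick 1: [PARSE:P1(v=10,ok=F), VALIDATE:-, TRANSFORM:-, EMIT:-] out:-; in:P1
Tick 2: [PARSE:P2(v=8,ok=F), VALIDATE:P1(v=10,ok=F), TRANSFORM:-, EMIT:-] out:-; in:P2
At end of tick 2: ['P2', 'P1', '-', '-']

Answer: P2 P1 - -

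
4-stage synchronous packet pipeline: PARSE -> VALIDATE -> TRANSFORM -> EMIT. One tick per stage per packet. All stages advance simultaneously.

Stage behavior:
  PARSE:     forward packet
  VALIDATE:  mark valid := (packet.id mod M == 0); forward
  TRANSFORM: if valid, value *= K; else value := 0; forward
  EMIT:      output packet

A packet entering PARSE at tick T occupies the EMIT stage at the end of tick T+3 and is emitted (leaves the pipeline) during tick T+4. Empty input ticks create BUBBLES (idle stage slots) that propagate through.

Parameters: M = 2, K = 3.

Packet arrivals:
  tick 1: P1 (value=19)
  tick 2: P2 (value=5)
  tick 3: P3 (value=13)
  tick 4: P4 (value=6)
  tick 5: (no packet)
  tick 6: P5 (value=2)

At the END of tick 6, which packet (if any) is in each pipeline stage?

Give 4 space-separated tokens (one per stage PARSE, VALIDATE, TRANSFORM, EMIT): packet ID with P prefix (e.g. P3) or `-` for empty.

Answer: P5 - P4 P3

Derivation:
Tick 1: [PARSE:P1(v=19,ok=F), VALIDATE:-, TRANSFORM:-, EMIT:-] out:-; in:P1
Tick 2: [PARSE:P2(v=5,ok=F), VALIDATE:P1(v=19,ok=F), TRANSFORM:-, EMIT:-] out:-; in:P2
Tick 3: [PARSE:P3(v=13,ok=F), VALIDATE:P2(v=5,ok=T), TRANSFORM:P1(v=0,ok=F), EMIT:-] out:-; in:P3
Tick 4: [PARSE:P4(v=6,ok=F), VALIDATE:P3(v=13,ok=F), TRANSFORM:P2(v=15,ok=T), EMIT:P1(v=0,ok=F)] out:-; in:P4
Tick 5: [PARSE:-, VALIDATE:P4(v=6,ok=T), TRANSFORM:P3(v=0,ok=F), EMIT:P2(v=15,ok=T)] out:P1(v=0); in:-
Tick 6: [PARSE:P5(v=2,ok=F), VALIDATE:-, TRANSFORM:P4(v=18,ok=T), EMIT:P3(v=0,ok=F)] out:P2(v=15); in:P5
At end of tick 6: ['P5', '-', 'P4', 'P3']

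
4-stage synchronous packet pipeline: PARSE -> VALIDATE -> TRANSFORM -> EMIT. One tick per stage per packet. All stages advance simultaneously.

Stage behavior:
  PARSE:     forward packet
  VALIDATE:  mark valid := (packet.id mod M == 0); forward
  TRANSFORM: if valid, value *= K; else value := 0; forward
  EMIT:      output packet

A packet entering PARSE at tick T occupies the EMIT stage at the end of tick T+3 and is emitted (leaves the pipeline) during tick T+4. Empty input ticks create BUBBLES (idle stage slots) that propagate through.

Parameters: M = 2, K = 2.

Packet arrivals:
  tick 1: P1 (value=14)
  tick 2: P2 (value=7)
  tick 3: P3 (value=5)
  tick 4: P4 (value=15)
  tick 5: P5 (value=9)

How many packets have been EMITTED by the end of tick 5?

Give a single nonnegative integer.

Tick 1: [PARSE:P1(v=14,ok=F), VALIDATE:-, TRANSFORM:-, EMIT:-] out:-; in:P1
Tick 2: [PARSE:P2(v=7,ok=F), VALIDATE:P1(v=14,ok=F), TRANSFORM:-, EMIT:-] out:-; in:P2
Tick 3: [PARSE:P3(v=5,ok=F), VALIDATE:P2(v=7,ok=T), TRANSFORM:P1(v=0,ok=F), EMIT:-] out:-; in:P3
Tick 4: [PARSE:P4(v=15,ok=F), VALIDATE:P3(v=5,ok=F), TRANSFORM:P2(v=14,ok=T), EMIT:P1(v=0,ok=F)] out:-; in:P4
Tick 5: [PARSE:P5(v=9,ok=F), VALIDATE:P4(v=15,ok=T), TRANSFORM:P3(v=0,ok=F), EMIT:P2(v=14,ok=T)] out:P1(v=0); in:P5
Emitted by tick 5: ['P1']

Answer: 1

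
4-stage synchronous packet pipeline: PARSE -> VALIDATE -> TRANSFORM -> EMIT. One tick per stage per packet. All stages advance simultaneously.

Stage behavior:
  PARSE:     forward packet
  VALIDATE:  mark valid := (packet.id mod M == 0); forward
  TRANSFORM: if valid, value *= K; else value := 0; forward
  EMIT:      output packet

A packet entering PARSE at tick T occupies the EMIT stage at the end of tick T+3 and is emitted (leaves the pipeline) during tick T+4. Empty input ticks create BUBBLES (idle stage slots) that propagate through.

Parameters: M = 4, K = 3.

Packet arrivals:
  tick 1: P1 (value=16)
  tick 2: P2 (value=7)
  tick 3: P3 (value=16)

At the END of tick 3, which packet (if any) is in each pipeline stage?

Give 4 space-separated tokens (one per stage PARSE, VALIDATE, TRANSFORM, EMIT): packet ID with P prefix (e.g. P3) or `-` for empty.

Tick 1: [PARSE:P1(v=16,ok=F), VALIDATE:-, TRANSFORM:-, EMIT:-] out:-; in:P1
Tick 2: [PARSE:P2(v=7,ok=F), VALIDATE:P1(v=16,ok=F), TRANSFORM:-, EMIT:-] out:-; in:P2
Tick 3: [PARSE:P3(v=16,ok=F), VALIDATE:P2(v=7,ok=F), TRANSFORM:P1(v=0,ok=F), EMIT:-] out:-; in:P3
At end of tick 3: ['P3', 'P2', 'P1', '-']

Answer: P3 P2 P1 -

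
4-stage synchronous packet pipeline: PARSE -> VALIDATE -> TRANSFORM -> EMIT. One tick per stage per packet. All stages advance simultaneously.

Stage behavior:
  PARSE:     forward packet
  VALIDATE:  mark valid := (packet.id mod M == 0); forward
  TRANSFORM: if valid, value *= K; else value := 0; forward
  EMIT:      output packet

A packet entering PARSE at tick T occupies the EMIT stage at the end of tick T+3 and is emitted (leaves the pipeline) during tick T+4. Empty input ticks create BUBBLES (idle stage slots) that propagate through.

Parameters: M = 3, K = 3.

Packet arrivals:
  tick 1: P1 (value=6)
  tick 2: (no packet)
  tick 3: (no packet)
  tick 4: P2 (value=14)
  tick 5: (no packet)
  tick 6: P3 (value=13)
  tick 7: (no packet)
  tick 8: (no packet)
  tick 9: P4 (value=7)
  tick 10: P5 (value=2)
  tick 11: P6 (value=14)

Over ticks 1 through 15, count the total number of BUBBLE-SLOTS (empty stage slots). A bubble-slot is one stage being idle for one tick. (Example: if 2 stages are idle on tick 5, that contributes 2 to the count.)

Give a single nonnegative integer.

Tick 1: [PARSE:P1(v=6,ok=F), VALIDATE:-, TRANSFORM:-, EMIT:-] out:-; bubbles=3
Tick 2: [PARSE:-, VALIDATE:P1(v=6,ok=F), TRANSFORM:-, EMIT:-] out:-; bubbles=3
Tick 3: [PARSE:-, VALIDATE:-, TRANSFORM:P1(v=0,ok=F), EMIT:-] out:-; bubbles=3
Tick 4: [PARSE:P2(v=14,ok=F), VALIDATE:-, TRANSFORM:-, EMIT:P1(v=0,ok=F)] out:-; bubbles=2
Tick 5: [PARSE:-, VALIDATE:P2(v=14,ok=F), TRANSFORM:-, EMIT:-] out:P1(v=0); bubbles=3
Tick 6: [PARSE:P3(v=13,ok=F), VALIDATE:-, TRANSFORM:P2(v=0,ok=F), EMIT:-] out:-; bubbles=2
Tick 7: [PARSE:-, VALIDATE:P3(v=13,ok=T), TRANSFORM:-, EMIT:P2(v=0,ok=F)] out:-; bubbles=2
Tick 8: [PARSE:-, VALIDATE:-, TRANSFORM:P3(v=39,ok=T), EMIT:-] out:P2(v=0); bubbles=3
Tick 9: [PARSE:P4(v=7,ok=F), VALIDATE:-, TRANSFORM:-, EMIT:P3(v=39,ok=T)] out:-; bubbles=2
Tick 10: [PARSE:P5(v=2,ok=F), VALIDATE:P4(v=7,ok=F), TRANSFORM:-, EMIT:-] out:P3(v=39); bubbles=2
Tick 11: [PARSE:P6(v=14,ok=F), VALIDATE:P5(v=2,ok=F), TRANSFORM:P4(v=0,ok=F), EMIT:-] out:-; bubbles=1
Tick 12: [PARSE:-, VALIDATE:P6(v=14,ok=T), TRANSFORM:P5(v=0,ok=F), EMIT:P4(v=0,ok=F)] out:-; bubbles=1
Tick 13: [PARSE:-, VALIDATE:-, TRANSFORM:P6(v=42,ok=T), EMIT:P5(v=0,ok=F)] out:P4(v=0); bubbles=2
Tick 14: [PARSE:-, VALIDATE:-, TRANSFORM:-, EMIT:P6(v=42,ok=T)] out:P5(v=0); bubbles=3
Tick 15: [PARSE:-, VALIDATE:-, TRANSFORM:-, EMIT:-] out:P6(v=42); bubbles=4
Total bubble-slots: 36

Answer: 36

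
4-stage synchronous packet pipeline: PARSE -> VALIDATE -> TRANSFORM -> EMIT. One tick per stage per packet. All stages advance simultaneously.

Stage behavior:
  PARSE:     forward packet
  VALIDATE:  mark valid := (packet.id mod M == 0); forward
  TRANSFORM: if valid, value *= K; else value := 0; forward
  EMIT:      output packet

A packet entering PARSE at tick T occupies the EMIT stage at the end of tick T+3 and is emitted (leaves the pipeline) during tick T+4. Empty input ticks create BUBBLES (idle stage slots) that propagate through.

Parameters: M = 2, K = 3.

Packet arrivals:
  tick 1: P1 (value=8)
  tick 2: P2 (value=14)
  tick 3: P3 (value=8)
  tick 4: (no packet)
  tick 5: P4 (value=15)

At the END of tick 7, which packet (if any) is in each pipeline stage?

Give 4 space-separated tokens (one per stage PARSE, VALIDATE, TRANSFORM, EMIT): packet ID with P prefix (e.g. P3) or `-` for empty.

Tick 1: [PARSE:P1(v=8,ok=F), VALIDATE:-, TRANSFORM:-, EMIT:-] out:-; in:P1
Tick 2: [PARSE:P2(v=14,ok=F), VALIDATE:P1(v=8,ok=F), TRANSFORM:-, EMIT:-] out:-; in:P2
Tick 3: [PARSE:P3(v=8,ok=F), VALIDATE:P2(v=14,ok=T), TRANSFORM:P1(v=0,ok=F), EMIT:-] out:-; in:P3
Tick 4: [PARSE:-, VALIDATE:P3(v=8,ok=F), TRANSFORM:P2(v=42,ok=T), EMIT:P1(v=0,ok=F)] out:-; in:-
Tick 5: [PARSE:P4(v=15,ok=F), VALIDATE:-, TRANSFORM:P3(v=0,ok=F), EMIT:P2(v=42,ok=T)] out:P1(v=0); in:P4
Tick 6: [PARSE:-, VALIDATE:P4(v=15,ok=T), TRANSFORM:-, EMIT:P3(v=0,ok=F)] out:P2(v=42); in:-
Tick 7: [PARSE:-, VALIDATE:-, TRANSFORM:P4(v=45,ok=T), EMIT:-] out:P3(v=0); in:-
At end of tick 7: ['-', '-', 'P4', '-']

Answer: - - P4 -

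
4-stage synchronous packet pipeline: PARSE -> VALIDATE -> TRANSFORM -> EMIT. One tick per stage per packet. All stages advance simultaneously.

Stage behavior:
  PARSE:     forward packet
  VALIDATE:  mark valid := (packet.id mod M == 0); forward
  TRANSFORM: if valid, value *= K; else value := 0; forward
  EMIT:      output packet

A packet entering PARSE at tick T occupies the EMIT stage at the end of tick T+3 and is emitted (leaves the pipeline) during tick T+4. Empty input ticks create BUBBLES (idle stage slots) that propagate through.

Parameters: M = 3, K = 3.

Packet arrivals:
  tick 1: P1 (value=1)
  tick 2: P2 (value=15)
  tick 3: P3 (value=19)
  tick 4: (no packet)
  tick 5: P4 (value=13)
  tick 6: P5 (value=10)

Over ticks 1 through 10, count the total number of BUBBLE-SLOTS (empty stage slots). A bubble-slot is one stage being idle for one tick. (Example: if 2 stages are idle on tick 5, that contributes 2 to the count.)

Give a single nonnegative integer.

Answer: 20

Derivation:
Tick 1: [PARSE:P1(v=1,ok=F), VALIDATE:-, TRANSFORM:-, EMIT:-] out:-; bubbles=3
Tick 2: [PARSE:P2(v=15,ok=F), VALIDATE:P1(v=1,ok=F), TRANSFORM:-, EMIT:-] out:-; bubbles=2
Tick 3: [PARSE:P3(v=19,ok=F), VALIDATE:P2(v=15,ok=F), TRANSFORM:P1(v=0,ok=F), EMIT:-] out:-; bubbles=1
Tick 4: [PARSE:-, VALIDATE:P3(v=19,ok=T), TRANSFORM:P2(v=0,ok=F), EMIT:P1(v=0,ok=F)] out:-; bubbles=1
Tick 5: [PARSE:P4(v=13,ok=F), VALIDATE:-, TRANSFORM:P3(v=57,ok=T), EMIT:P2(v=0,ok=F)] out:P1(v=0); bubbles=1
Tick 6: [PARSE:P5(v=10,ok=F), VALIDATE:P4(v=13,ok=F), TRANSFORM:-, EMIT:P3(v=57,ok=T)] out:P2(v=0); bubbles=1
Tick 7: [PARSE:-, VALIDATE:P5(v=10,ok=F), TRANSFORM:P4(v=0,ok=F), EMIT:-] out:P3(v=57); bubbles=2
Tick 8: [PARSE:-, VALIDATE:-, TRANSFORM:P5(v=0,ok=F), EMIT:P4(v=0,ok=F)] out:-; bubbles=2
Tick 9: [PARSE:-, VALIDATE:-, TRANSFORM:-, EMIT:P5(v=0,ok=F)] out:P4(v=0); bubbles=3
Tick 10: [PARSE:-, VALIDATE:-, TRANSFORM:-, EMIT:-] out:P5(v=0); bubbles=4
Total bubble-slots: 20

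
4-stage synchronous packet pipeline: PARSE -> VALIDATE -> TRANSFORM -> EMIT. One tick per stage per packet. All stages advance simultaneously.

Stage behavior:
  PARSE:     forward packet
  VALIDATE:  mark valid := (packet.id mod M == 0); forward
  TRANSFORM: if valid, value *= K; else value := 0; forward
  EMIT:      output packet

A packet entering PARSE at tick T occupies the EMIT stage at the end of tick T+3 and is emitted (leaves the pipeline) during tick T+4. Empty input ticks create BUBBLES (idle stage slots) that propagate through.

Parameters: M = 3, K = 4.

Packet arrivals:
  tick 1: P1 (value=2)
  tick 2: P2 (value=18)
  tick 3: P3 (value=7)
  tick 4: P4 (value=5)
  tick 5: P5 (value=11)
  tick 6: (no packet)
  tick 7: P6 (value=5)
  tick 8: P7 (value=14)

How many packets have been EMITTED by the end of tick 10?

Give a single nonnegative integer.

Tick 1: [PARSE:P1(v=2,ok=F), VALIDATE:-, TRANSFORM:-, EMIT:-] out:-; in:P1
Tick 2: [PARSE:P2(v=18,ok=F), VALIDATE:P1(v=2,ok=F), TRANSFORM:-, EMIT:-] out:-; in:P2
Tick 3: [PARSE:P3(v=7,ok=F), VALIDATE:P2(v=18,ok=F), TRANSFORM:P1(v=0,ok=F), EMIT:-] out:-; in:P3
Tick 4: [PARSE:P4(v=5,ok=F), VALIDATE:P3(v=7,ok=T), TRANSFORM:P2(v=0,ok=F), EMIT:P1(v=0,ok=F)] out:-; in:P4
Tick 5: [PARSE:P5(v=11,ok=F), VALIDATE:P4(v=5,ok=F), TRANSFORM:P3(v=28,ok=T), EMIT:P2(v=0,ok=F)] out:P1(v=0); in:P5
Tick 6: [PARSE:-, VALIDATE:P5(v=11,ok=F), TRANSFORM:P4(v=0,ok=F), EMIT:P3(v=28,ok=T)] out:P2(v=0); in:-
Tick 7: [PARSE:P6(v=5,ok=F), VALIDATE:-, TRANSFORM:P5(v=0,ok=F), EMIT:P4(v=0,ok=F)] out:P3(v=28); in:P6
Tick 8: [PARSE:P7(v=14,ok=F), VALIDATE:P6(v=5,ok=T), TRANSFORM:-, EMIT:P5(v=0,ok=F)] out:P4(v=0); in:P7
Tick 9: [PARSE:-, VALIDATE:P7(v=14,ok=F), TRANSFORM:P6(v=20,ok=T), EMIT:-] out:P5(v=0); in:-
Tick 10: [PARSE:-, VALIDATE:-, TRANSFORM:P7(v=0,ok=F), EMIT:P6(v=20,ok=T)] out:-; in:-
Emitted by tick 10: ['P1', 'P2', 'P3', 'P4', 'P5']

Answer: 5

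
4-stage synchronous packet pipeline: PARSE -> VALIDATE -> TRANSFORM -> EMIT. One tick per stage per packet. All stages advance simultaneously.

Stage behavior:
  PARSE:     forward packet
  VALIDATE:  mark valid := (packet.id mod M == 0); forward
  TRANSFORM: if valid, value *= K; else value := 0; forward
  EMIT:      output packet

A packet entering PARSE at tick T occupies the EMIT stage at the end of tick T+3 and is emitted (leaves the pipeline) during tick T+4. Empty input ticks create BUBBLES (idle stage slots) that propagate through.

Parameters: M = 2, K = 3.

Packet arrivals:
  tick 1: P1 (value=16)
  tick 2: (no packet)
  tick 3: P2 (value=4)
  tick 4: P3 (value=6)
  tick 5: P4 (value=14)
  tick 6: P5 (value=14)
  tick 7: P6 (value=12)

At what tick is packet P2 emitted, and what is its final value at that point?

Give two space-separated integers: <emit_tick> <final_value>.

Tick 1: [PARSE:P1(v=16,ok=F), VALIDATE:-, TRANSFORM:-, EMIT:-] out:-; in:P1
Tick 2: [PARSE:-, VALIDATE:P1(v=16,ok=F), TRANSFORM:-, EMIT:-] out:-; in:-
Tick 3: [PARSE:P2(v=4,ok=F), VALIDATE:-, TRANSFORM:P1(v=0,ok=F), EMIT:-] out:-; in:P2
Tick 4: [PARSE:P3(v=6,ok=F), VALIDATE:P2(v=4,ok=T), TRANSFORM:-, EMIT:P1(v=0,ok=F)] out:-; in:P3
Tick 5: [PARSE:P4(v=14,ok=F), VALIDATE:P3(v=6,ok=F), TRANSFORM:P2(v=12,ok=T), EMIT:-] out:P1(v=0); in:P4
Tick 6: [PARSE:P5(v=14,ok=F), VALIDATE:P4(v=14,ok=T), TRANSFORM:P3(v=0,ok=F), EMIT:P2(v=12,ok=T)] out:-; in:P5
Tick 7: [PARSE:P6(v=12,ok=F), VALIDATE:P5(v=14,ok=F), TRANSFORM:P4(v=42,ok=T), EMIT:P3(v=0,ok=F)] out:P2(v=12); in:P6
Tick 8: [PARSE:-, VALIDATE:P6(v=12,ok=T), TRANSFORM:P5(v=0,ok=F), EMIT:P4(v=42,ok=T)] out:P3(v=0); in:-
Tick 9: [PARSE:-, VALIDATE:-, TRANSFORM:P6(v=36,ok=T), EMIT:P5(v=0,ok=F)] out:P4(v=42); in:-
Tick 10: [PARSE:-, VALIDATE:-, TRANSFORM:-, EMIT:P6(v=36,ok=T)] out:P5(v=0); in:-
Tick 11: [PARSE:-, VALIDATE:-, TRANSFORM:-, EMIT:-] out:P6(v=36); in:-
P2: arrives tick 3, valid=True (id=2, id%2=0), emit tick 7, final value 12

Answer: 7 12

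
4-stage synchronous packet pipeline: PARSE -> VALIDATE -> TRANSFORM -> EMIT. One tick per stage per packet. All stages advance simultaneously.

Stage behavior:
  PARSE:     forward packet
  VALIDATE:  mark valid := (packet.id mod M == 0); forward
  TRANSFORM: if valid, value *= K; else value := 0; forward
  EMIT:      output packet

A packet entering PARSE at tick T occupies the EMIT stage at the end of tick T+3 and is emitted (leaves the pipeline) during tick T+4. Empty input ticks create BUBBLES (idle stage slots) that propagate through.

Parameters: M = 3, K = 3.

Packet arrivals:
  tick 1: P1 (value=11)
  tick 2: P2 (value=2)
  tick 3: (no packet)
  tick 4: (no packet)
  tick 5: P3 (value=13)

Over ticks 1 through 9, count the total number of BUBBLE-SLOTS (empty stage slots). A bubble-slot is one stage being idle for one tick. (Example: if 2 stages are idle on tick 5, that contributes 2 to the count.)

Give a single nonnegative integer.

Answer: 24

Derivation:
Tick 1: [PARSE:P1(v=11,ok=F), VALIDATE:-, TRANSFORM:-, EMIT:-] out:-; bubbles=3
Tick 2: [PARSE:P2(v=2,ok=F), VALIDATE:P1(v=11,ok=F), TRANSFORM:-, EMIT:-] out:-; bubbles=2
Tick 3: [PARSE:-, VALIDATE:P2(v=2,ok=F), TRANSFORM:P1(v=0,ok=F), EMIT:-] out:-; bubbles=2
Tick 4: [PARSE:-, VALIDATE:-, TRANSFORM:P2(v=0,ok=F), EMIT:P1(v=0,ok=F)] out:-; bubbles=2
Tick 5: [PARSE:P3(v=13,ok=F), VALIDATE:-, TRANSFORM:-, EMIT:P2(v=0,ok=F)] out:P1(v=0); bubbles=2
Tick 6: [PARSE:-, VALIDATE:P3(v=13,ok=T), TRANSFORM:-, EMIT:-] out:P2(v=0); bubbles=3
Tick 7: [PARSE:-, VALIDATE:-, TRANSFORM:P3(v=39,ok=T), EMIT:-] out:-; bubbles=3
Tick 8: [PARSE:-, VALIDATE:-, TRANSFORM:-, EMIT:P3(v=39,ok=T)] out:-; bubbles=3
Tick 9: [PARSE:-, VALIDATE:-, TRANSFORM:-, EMIT:-] out:P3(v=39); bubbles=4
Total bubble-slots: 24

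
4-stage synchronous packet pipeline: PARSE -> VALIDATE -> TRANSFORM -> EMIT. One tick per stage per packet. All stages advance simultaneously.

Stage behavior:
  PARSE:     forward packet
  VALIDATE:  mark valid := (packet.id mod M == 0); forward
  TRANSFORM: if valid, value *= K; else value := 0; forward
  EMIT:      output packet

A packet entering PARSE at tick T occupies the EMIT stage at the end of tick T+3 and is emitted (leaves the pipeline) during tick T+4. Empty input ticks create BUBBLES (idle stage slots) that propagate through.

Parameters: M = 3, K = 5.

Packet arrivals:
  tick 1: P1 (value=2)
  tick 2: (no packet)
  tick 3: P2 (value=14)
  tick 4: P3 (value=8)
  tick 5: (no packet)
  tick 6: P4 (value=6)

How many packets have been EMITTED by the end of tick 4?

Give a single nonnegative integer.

Answer: 0

Derivation:
Tick 1: [PARSE:P1(v=2,ok=F), VALIDATE:-, TRANSFORM:-, EMIT:-] out:-; in:P1
Tick 2: [PARSE:-, VALIDATE:P1(v=2,ok=F), TRANSFORM:-, EMIT:-] out:-; in:-
Tick 3: [PARSE:P2(v=14,ok=F), VALIDATE:-, TRANSFORM:P1(v=0,ok=F), EMIT:-] out:-; in:P2
Tick 4: [PARSE:P3(v=8,ok=F), VALIDATE:P2(v=14,ok=F), TRANSFORM:-, EMIT:P1(v=0,ok=F)] out:-; in:P3
Emitted by tick 4: []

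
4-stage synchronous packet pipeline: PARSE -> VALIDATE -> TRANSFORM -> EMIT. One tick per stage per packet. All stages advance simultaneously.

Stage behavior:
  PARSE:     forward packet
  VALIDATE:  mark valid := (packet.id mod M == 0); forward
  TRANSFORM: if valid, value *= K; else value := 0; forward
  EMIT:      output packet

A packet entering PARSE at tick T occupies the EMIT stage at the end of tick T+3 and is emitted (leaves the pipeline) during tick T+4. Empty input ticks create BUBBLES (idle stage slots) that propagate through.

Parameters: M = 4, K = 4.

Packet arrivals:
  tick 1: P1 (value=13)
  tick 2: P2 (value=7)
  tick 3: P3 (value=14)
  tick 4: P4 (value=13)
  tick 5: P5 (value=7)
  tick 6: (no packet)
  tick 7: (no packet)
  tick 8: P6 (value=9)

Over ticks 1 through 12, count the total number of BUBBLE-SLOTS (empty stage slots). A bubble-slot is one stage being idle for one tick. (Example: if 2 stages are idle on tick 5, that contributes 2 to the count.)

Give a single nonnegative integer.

Tick 1: [PARSE:P1(v=13,ok=F), VALIDATE:-, TRANSFORM:-, EMIT:-] out:-; bubbles=3
Tick 2: [PARSE:P2(v=7,ok=F), VALIDATE:P1(v=13,ok=F), TRANSFORM:-, EMIT:-] out:-; bubbles=2
Tick 3: [PARSE:P3(v=14,ok=F), VALIDATE:P2(v=7,ok=F), TRANSFORM:P1(v=0,ok=F), EMIT:-] out:-; bubbles=1
Tick 4: [PARSE:P4(v=13,ok=F), VALIDATE:P3(v=14,ok=F), TRANSFORM:P2(v=0,ok=F), EMIT:P1(v=0,ok=F)] out:-; bubbles=0
Tick 5: [PARSE:P5(v=7,ok=F), VALIDATE:P4(v=13,ok=T), TRANSFORM:P3(v=0,ok=F), EMIT:P2(v=0,ok=F)] out:P1(v=0); bubbles=0
Tick 6: [PARSE:-, VALIDATE:P5(v=7,ok=F), TRANSFORM:P4(v=52,ok=T), EMIT:P3(v=0,ok=F)] out:P2(v=0); bubbles=1
Tick 7: [PARSE:-, VALIDATE:-, TRANSFORM:P5(v=0,ok=F), EMIT:P4(v=52,ok=T)] out:P3(v=0); bubbles=2
Tick 8: [PARSE:P6(v=9,ok=F), VALIDATE:-, TRANSFORM:-, EMIT:P5(v=0,ok=F)] out:P4(v=52); bubbles=2
Tick 9: [PARSE:-, VALIDATE:P6(v=9,ok=F), TRANSFORM:-, EMIT:-] out:P5(v=0); bubbles=3
Tick 10: [PARSE:-, VALIDATE:-, TRANSFORM:P6(v=0,ok=F), EMIT:-] out:-; bubbles=3
Tick 11: [PARSE:-, VALIDATE:-, TRANSFORM:-, EMIT:P6(v=0,ok=F)] out:-; bubbles=3
Tick 12: [PARSE:-, VALIDATE:-, TRANSFORM:-, EMIT:-] out:P6(v=0); bubbles=4
Total bubble-slots: 24

Answer: 24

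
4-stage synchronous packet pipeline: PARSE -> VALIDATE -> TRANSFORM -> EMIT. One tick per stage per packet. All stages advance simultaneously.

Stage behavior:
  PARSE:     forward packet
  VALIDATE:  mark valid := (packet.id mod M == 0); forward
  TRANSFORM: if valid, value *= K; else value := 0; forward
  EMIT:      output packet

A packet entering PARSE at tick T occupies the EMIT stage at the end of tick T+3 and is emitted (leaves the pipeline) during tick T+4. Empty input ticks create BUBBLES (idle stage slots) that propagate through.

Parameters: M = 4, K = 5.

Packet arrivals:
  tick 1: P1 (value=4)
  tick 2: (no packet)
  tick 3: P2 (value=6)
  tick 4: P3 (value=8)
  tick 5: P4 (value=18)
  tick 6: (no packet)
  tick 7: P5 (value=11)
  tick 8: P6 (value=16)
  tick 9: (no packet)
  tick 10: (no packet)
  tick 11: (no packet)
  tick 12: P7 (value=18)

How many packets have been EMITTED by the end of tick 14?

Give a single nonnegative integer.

Answer: 6

Derivation:
Tick 1: [PARSE:P1(v=4,ok=F), VALIDATE:-, TRANSFORM:-, EMIT:-] out:-; in:P1
Tick 2: [PARSE:-, VALIDATE:P1(v=4,ok=F), TRANSFORM:-, EMIT:-] out:-; in:-
Tick 3: [PARSE:P2(v=6,ok=F), VALIDATE:-, TRANSFORM:P1(v=0,ok=F), EMIT:-] out:-; in:P2
Tick 4: [PARSE:P3(v=8,ok=F), VALIDATE:P2(v=6,ok=F), TRANSFORM:-, EMIT:P1(v=0,ok=F)] out:-; in:P3
Tick 5: [PARSE:P4(v=18,ok=F), VALIDATE:P3(v=8,ok=F), TRANSFORM:P2(v=0,ok=F), EMIT:-] out:P1(v=0); in:P4
Tick 6: [PARSE:-, VALIDATE:P4(v=18,ok=T), TRANSFORM:P3(v=0,ok=F), EMIT:P2(v=0,ok=F)] out:-; in:-
Tick 7: [PARSE:P5(v=11,ok=F), VALIDATE:-, TRANSFORM:P4(v=90,ok=T), EMIT:P3(v=0,ok=F)] out:P2(v=0); in:P5
Tick 8: [PARSE:P6(v=16,ok=F), VALIDATE:P5(v=11,ok=F), TRANSFORM:-, EMIT:P4(v=90,ok=T)] out:P3(v=0); in:P6
Tick 9: [PARSE:-, VALIDATE:P6(v=16,ok=F), TRANSFORM:P5(v=0,ok=F), EMIT:-] out:P4(v=90); in:-
Tick 10: [PARSE:-, VALIDATE:-, TRANSFORM:P6(v=0,ok=F), EMIT:P5(v=0,ok=F)] out:-; in:-
Tick 11: [PARSE:-, VALIDATE:-, TRANSFORM:-, EMIT:P6(v=0,ok=F)] out:P5(v=0); in:-
Tick 12: [PARSE:P7(v=18,ok=F), VALIDATE:-, TRANSFORM:-, EMIT:-] out:P6(v=0); in:P7
Tick 13: [PARSE:-, VALIDATE:P7(v=18,ok=F), TRANSFORM:-, EMIT:-] out:-; in:-
Tick 14: [PARSE:-, VALIDATE:-, TRANSFORM:P7(v=0,ok=F), EMIT:-] out:-; in:-
Emitted by tick 14: ['P1', 'P2', 'P3', 'P4', 'P5', 'P6']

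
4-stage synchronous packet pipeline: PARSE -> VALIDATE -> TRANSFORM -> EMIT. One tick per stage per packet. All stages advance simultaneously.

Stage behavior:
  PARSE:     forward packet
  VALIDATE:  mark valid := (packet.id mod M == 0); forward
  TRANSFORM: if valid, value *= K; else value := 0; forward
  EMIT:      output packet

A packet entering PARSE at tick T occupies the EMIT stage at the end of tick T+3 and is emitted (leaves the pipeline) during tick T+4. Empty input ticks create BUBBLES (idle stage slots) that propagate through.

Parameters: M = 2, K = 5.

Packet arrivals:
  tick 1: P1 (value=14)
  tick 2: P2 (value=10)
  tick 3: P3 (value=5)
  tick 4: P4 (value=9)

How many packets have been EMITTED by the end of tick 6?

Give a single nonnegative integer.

Tick 1: [PARSE:P1(v=14,ok=F), VALIDATE:-, TRANSFORM:-, EMIT:-] out:-; in:P1
Tick 2: [PARSE:P2(v=10,ok=F), VALIDATE:P1(v=14,ok=F), TRANSFORM:-, EMIT:-] out:-; in:P2
Tick 3: [PARSE:P3(v=5,ok=F), VALIDATE:P2(v=10,ok=T), TRANSFORM:P1(v=0,ok=F), EMIT:-] out:-; in:P3
Tick 4: [PARSE:P4(v=9,ok=F), VALIDATE:P3(v=5,ok=F), TRANSFORM:P2(v=50,ok=T), EMIT:P1(v=0,ok=F)] out:-; in:P4
Tick 5: [PARSE:-, VALIDATE:P4(v=9,ok=T), TRANSFORM:P3(v=0,ok=F), EMIT:P2(v=50,ok=T)] out:P1(v=0); in:-
Tick 6: [PARSE:-, VALIDATE:-, TRANSFORM:P4(v=45,ok=T), EMIT:P3(v=0,ok=F)] out:P2(v=50); in:-
Emitted by tick 6: ['P1', 'P2']

Answer: 2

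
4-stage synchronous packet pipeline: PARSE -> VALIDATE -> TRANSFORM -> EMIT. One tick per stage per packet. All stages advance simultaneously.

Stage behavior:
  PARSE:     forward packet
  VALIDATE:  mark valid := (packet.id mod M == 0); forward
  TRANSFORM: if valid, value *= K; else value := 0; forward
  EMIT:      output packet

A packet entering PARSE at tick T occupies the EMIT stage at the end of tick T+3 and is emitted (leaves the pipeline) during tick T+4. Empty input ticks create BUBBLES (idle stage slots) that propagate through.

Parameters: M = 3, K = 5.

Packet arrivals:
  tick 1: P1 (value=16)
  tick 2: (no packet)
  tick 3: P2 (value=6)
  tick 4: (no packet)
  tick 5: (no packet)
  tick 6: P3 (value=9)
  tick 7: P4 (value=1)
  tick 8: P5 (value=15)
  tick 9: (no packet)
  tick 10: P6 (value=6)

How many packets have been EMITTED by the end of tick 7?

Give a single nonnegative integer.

Tick 1: [PARSE:P1(v=16,ok=F), VALIDATE:-, TRANSFORM:-, EMIT:-] out:-; in:P1
Tick 2: [PARSE:-, VALIDATE:P1(v=16,ok=F), TRANSFORM:-, EMIT:-] out:-; in:-
Tick 3: [PARSE:P2(v=6,ok=F), VALIDATE:-, TRANSFORM:P1(v=0,ok=F), EMIT:-] out:-; in:P2
Tick 4: [PARSE:-, VALIDATE:P2(v=6,ok=F), TRANSFORM:-, EMIT:P1(v=0,ok=F)] out:-; in:-
Tick 5: [PARSE:-, VALIDATE:-, TRANSFORM:P2(v=0,ok=F), EMIT:-] out:P1(v=0); in:-
Tick 6: [PARSE:P3(v=9,ok=F), VALIDATE:-, TRANSFORM:-, EMIT:P2(v=0,ok=F)] out:-; in:P3
Tick 7: [PARSE:P4(v=1,ok=F), VALIDATE:P3(v=9,ok=T), TRANSFORM:-, EMIT:-] out:P2(v=0); in:P4
Emitted by tick 7: ['P1', 'P2']

Answer: 2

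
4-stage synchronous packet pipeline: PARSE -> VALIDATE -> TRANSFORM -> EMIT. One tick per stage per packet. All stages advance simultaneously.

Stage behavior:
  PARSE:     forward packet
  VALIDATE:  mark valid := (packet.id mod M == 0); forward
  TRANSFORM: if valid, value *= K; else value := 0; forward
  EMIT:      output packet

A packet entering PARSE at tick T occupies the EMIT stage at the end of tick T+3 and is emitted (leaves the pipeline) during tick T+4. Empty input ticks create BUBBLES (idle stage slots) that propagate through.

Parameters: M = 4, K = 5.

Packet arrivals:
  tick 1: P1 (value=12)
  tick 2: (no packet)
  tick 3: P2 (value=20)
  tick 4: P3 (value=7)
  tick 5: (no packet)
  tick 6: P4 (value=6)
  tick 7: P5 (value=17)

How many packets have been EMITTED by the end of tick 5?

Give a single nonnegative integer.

Tick 1: [PARSE:P1(v=12,ok=F), VALIDATE:-, TRANSFORM:-, EMIT:-] out:-; in:P1
Tick 2: [PARSE:-, VALIDATE:P1(v=12,ok=F), TRANSFORM:-, EMIT:-] out:-; in:-
Tick 3: [PARSE:P2(v=20,ok=F), VALIDATE:-, TRANSFORM:P1(v=0,ok=F), EMIT:-] out:-; in:P2
Tick 4: [PARSE:P3(v=7,ok=F), VALIDATE:P2(v=20,ok=F), TRANSFORM:-, EMIT:P1(v=0,ok=F)] out:-; in:P3
Tick 5: [PARSE:-, VALIDATE:P3(v=7,ok=F), TRANSFORM:P2(v=0,ok=F), EMIT:-] out:P1(v=0); in:-
Emitted by tick 5: ['P1']

Answer: 1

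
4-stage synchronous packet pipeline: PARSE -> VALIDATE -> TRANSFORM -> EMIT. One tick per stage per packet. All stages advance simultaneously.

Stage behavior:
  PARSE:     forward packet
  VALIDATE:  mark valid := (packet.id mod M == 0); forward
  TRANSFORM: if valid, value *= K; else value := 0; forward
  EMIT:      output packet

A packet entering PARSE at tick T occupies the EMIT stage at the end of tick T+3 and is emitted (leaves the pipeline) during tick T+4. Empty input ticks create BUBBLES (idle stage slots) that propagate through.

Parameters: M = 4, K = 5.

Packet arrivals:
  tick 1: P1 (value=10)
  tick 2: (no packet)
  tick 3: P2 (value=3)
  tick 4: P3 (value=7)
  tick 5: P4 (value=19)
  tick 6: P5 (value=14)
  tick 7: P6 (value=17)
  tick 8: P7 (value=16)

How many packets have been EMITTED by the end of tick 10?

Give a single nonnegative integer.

Answer: 5

Derivation:
Tick 1: [PARSE:P1(v=10,ok=F), VALIDATE:-, TRANSFORM:-, EMIT:-] out:-; in:P1
Tick 2: [PARSE:-, VALIDATE:P1(v=10,ok=F), TRANSFORM:-, EMIT:-] out:-; in:-
Tick 3: [PARSE:P2(v=3,ok=F), VALIDATE:-, TRANSFORM:P1(v=0,ok=F), EMIT:-] out:-; in:P2
Tick 4: [PARSE:P3(v=7,ok=F), VALIDATE:P2(v=3,ok=F), TRANSFORM:-, EMIT:P1(v=0,ok=F)] out:-; in:P3
Tick 5: [PARSE:P4(v=19,ok=F), VALIDATE:P3(v=7,ok=F), TRANSFORM:P2(v=0,ok=F), EMIT:-] out:P1(v=0); in:P4
Tick 6: [PARSE:P5(v=14,ok=F), VALIDATE:P4(v=19,ok=T), TRANSFORM:P3(v=0,ok=F), EMIT:P2(v=0,ok=F)] out:-; in:P5
Tick 7: [PARSE:P6(v=17,ok=F), VALIDATE:P5(v=14,ok=F), TRANSFORM:P4(v=95,ok=T), EMIT:P3(v=0,ok=F)] out:P2(v=0); in:P6
Tick 8: [PARSE:P7(v=16,ok=F), VALIDATE:P6(v=17,ok=F), TRANSFORM:P5(v=0,ok=F), EMIT:P4(v=95,ok=T)] out:P3(v=0); in:P7
Tick 9: [PARSE:-, VALIDATE:P7(v=16,ok=F), TRANSFORM:P6(v=0,ok=F), EMIT:P5(v=0,ok=F)] out:P4(v=95); in:-
Tick 10: [PARSE:-, VALIDATE:-, TRANSFORM:P7(v=0,ok=F), EMIT:P6(v=0,ok=F)] out:P5(v=0); in:-
Emitted by tick 10: ['P1', 'P2', 'P3', 'P4', 'P5']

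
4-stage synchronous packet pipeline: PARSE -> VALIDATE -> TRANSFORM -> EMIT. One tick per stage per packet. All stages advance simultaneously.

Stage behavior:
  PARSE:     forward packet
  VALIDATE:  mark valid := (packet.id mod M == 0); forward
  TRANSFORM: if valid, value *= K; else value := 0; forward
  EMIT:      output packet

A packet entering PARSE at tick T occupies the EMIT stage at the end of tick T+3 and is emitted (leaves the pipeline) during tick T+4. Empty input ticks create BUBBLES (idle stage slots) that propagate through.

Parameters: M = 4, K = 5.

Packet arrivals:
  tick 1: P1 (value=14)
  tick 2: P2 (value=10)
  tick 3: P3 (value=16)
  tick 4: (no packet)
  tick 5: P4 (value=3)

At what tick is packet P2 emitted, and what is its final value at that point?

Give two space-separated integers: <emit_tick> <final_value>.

Tick 1: [PARSE:P1(v=14,ok=F), VALIDATE:-, TRANSFORM:-, EMIT:-] out:-; in:P1
Tick 2: [PARSE:P2(v=10,ok=F), VALIDATE:P1(v=14,ok=F), TRANSFORM:-, EMIT:-] out:-; in:P2
Tick 3: [PARSE:P3(v=16,ok=F), VALIDATE:P2(v=10,ok=F), TRANSFORM:P1(v=0,ok=F), EMIT:-] out:-; in:P3
Tick 4: [PARSE:-, VALIDATE:P3(v=16,ok=F), TRANSFORM:P2(v=0,ok=F), EMIT:P1(v=0,ok=F)] out:-; in:-
Tick 5: [PARSE:P4(v=3,ok=F), VALIDATE:-, TRANSFORM:P3(v=0,ok=F), EMIT:P2(v=0,ok=F)] out:P1(v=0); in:P4
Tick 6: [PARSE:-, VALIDATE:P4(v=3,ok=T), TRANSFORM:-, EMIT:P3(v=0,ok=F)] out:P2(v=0); in:-
Tick 7: [PARSE:-, VALIDATE:-, TRANSFORM:P4(v=15,ok=T), EMIT:-] out:P3(v=0); in:-
Tick 8: [PARSE:-, VALIDATE:-, TRANSFORM:-, EMIT:P4(v=15,ok=T)] out:-; in:-
Tick 9: [PARSE:-, VALIDATE:-, TRANSFORM:-, EMIT:-] out:P4(v=15); in:-
P2: arrives tick 2, valid=False (id=2, id%4=2), emit tick 6, final value 0

Answer: 6 0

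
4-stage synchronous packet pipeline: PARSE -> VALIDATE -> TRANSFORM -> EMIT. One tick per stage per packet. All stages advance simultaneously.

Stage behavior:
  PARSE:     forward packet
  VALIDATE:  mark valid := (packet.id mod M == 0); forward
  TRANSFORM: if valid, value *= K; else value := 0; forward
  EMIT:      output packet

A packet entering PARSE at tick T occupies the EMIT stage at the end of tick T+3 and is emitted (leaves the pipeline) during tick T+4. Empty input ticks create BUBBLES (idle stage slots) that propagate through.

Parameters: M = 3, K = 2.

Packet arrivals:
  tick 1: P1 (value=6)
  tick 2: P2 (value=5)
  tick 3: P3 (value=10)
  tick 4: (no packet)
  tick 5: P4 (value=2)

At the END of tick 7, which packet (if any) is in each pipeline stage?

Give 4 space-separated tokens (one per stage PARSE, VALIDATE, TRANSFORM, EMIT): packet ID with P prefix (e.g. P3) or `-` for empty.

Tick 1: [PARSE:P1(v=6,ok=F), VALIDATE:-, TRANSFORM:-, EMIT:-] out:-; in:P1
Tick 2: [PARSE:P2(v=5,ok=F), VALIDATE:P1(v=6,ok=F), TRANSFORM:-, EMIT:-] out:-; in:P2
Tick 3: [PARSE:P3(v=10,ok=F), VALIDATE:P2(v=5,ok=F), TRANSFORM:P1(v=0,ok=F), EMIT:-] out:-; in:P3
Tick 4: [PARSE:-, VALIDATE:P3(v=10,ok=T), TRANSFORM:P2(v=0,ok=F), EMIT:P1(v=0,ok=F)] out:-; in:-
Tick 5: [PARSE:P4(v=2,ok=F), VALIDATE:-, TRANSFORM:P3(v=20,ok=T), EMIT:P2(v=0,ok=F)] out:P1(v=0); in:P4
Tick 6: [PARSE:-, VALIDATE:P4(v=2,ok=F), TRANSFORM:-, EMIT:P3(v=20,ok=T)] out:P2(v=0); in:-
Tick 7: [PARSE:-, VALIDATE:-, TRANSFORM:P4(v=0,ok=F), EMIT:-] out:P3(v=20); in:-
At end of tick 7: ['-', '-', 'P4', '-']

Answer: - - P4 -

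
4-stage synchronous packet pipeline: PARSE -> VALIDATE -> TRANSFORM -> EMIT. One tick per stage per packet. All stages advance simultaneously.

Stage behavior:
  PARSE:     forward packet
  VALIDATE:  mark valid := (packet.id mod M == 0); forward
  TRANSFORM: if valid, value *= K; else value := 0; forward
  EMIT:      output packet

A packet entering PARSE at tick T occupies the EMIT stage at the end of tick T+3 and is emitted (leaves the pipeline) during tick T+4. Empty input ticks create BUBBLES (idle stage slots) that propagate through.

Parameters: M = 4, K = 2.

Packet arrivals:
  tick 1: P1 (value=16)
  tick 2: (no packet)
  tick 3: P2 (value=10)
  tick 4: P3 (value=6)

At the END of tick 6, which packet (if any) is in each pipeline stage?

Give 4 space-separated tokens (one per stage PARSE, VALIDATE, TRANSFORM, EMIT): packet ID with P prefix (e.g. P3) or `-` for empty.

Answer: - - P3 P2

Derivation:
Tick 1: [PARSE:P1(v=16,ok=F), VALIDATE:-, TRANSFORM:-, EMIT:-] out:-; in:P1
Tick 2: [PARSE:-, VALIDATE:P1(v=16,ok=F), TRANSFORM:-, EMIT:-] out:-; in:-
Tick 3: [PARSE:P2(v=10,ok=F), VALIDATE:-, TRANSFORM:P1(v=0,ok=F), EMIT:-] out:-; in:P2
Tick 4: [PARSE:P3(v=6,ok=F), VALIDATE:P2(v=10,ok=F), TRANSFORM:-, EMIT:P1(v=0,ok=F)] out:-; in:P3
Tick 5: [PARSE:-, VALIDATE:P3(v=6,ok=F), TRANSFORM:P2(v=0,ok=F), EMIT:-] out:P1(v=0); in:-
Tick 6: [PARSE:-, VALIDATE:-, TRANSFORM:P3(v=0,ok=F), EMIT:P2(v=0,ok=F)] out:-; in:-
At end of tick 6: ['-', '-', 'P3', 'P2']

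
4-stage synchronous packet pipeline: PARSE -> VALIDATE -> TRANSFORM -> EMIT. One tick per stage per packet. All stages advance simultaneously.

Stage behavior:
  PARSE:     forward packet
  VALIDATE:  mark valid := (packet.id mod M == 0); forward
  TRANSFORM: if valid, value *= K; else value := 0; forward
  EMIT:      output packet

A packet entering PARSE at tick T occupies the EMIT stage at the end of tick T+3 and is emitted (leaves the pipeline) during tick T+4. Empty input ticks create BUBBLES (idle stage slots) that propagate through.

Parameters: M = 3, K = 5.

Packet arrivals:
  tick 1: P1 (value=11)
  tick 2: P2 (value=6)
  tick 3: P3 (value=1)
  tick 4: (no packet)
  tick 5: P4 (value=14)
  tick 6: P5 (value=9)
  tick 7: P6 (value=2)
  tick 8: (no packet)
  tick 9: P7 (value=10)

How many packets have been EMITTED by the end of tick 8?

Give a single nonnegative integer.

Tick 1: [PARSE:P1(v=11,ok=F), VALIDATE:-, TRANSFORM:-, EMIT:-] out:-; in:P1
Tick 2: [PARSE:P2(v=6,ok=F), VALIDATE:P1(v=11,ok=F), TRANSFORM:-, EMIT:-] out:-; in:P2
Tick 3: [PARSE:P3(v=1,ok=F), VALIDATE:P2(v=6,ok=F), TRANSFORM:P1(v=0,ok=F), EMIT:-] out:-; in:P3
Tick 4: [PARSE:-, VALIDATE:P3(v=1,ok=T), TRANSFORM:P2(v=0,ok=F), EMIT:P1(v=0,ok=F)] out:-; in:-
Tick 5: [PARSE:P4(v=14,ok=F), VALIDATE:-, TRANSFORM:P3(v=5,ok=T), EMIT:P2(v=0,ok=F)] out:P1(v=0); in:P4
Tick 6: [PARSE:P5(v=9,ok=F), VALIDATE:P4(v=14,ok=F), TRANSFORM:-, EMIT:P3(v=5,ok=T)] out:P2(v=0); in:P5
Tick 7: [PARSE:P6(v=2,ok=F), VALIDATE:P5(v=9,ok=F), TRANSFORM:P4(v=0,ok=F), EMIT:-] out:P3(v=5); in:P6
Tick 8: [PARSE:-, VALIDATE:P6(v=2,ok=T), TRANSFORM:P5(v=0,ok=F), EMIT:P4(v=0,ok=F)] out:-; in:-
Emitted by tick 8: ['P1', 'P2', 'P3']

Answer: 3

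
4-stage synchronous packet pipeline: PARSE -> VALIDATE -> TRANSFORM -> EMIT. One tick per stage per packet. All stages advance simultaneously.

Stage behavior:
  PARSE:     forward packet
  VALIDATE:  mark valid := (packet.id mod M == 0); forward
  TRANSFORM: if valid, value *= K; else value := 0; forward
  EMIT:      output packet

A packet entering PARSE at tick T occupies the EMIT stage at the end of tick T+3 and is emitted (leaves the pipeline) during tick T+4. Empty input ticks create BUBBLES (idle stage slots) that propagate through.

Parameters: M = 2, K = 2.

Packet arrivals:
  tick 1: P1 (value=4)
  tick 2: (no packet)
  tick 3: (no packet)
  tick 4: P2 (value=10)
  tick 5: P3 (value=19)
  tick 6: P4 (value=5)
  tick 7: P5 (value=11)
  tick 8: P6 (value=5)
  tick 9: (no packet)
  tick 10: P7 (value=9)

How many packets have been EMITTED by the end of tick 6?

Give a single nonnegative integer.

Tick 1: [PARSE:P1(v=4,ok=F), VALIDATE:-, TRANSFORM:-, EMIT:-] out:-; in:P1
Tick 2: [PARSE:-, VALIDATE:P1(v=4,ok=F), TRANSFORM:-, EMIT:-] out:-; in:-
Tick 3: [PARSE:-, VALIDATE:-, TRANSFORM:P1(v=0,ok=F), EMIT:-] out:-; in:-
Tick 4: [PARSE:P2(v=10,ok=F), VALIDATE:-, TRANSFORM:-, EMIT:P1(v=0,ok=F)] out:-; in:P2
Tick 5: [PARSE:P3(v=19,ok=F), VALIDATE:P2(v=10,ok=T), TRANSFORM:-, EMIT:-] out:P1(v=0); in:P3
Tick 6: [PARSE:P4(v=5,ok=F), VALIDATE:P3(v=19,ok=F), TRANSFORM:P2(v=20,ok=T), EMIT:-] out:-; in:P4
Emitted by tick 6: ['P1']

Answer: 1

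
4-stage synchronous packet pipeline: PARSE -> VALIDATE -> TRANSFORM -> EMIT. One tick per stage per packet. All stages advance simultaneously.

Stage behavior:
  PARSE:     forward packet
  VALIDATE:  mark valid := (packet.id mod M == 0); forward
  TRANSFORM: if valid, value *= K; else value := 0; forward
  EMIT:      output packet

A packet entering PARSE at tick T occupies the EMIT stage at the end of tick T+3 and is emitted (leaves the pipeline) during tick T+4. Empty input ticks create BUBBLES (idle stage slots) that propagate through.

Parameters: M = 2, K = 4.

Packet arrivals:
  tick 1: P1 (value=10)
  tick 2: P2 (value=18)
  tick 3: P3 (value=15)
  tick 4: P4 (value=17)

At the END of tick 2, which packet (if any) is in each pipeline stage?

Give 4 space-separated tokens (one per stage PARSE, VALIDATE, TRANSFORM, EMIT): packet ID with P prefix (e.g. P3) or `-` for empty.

Answer: P2 P1 - -

Derivation:
Tick 1: [PARSE:P1(v=10,ok=F), VALIDATE:-, TRANSFORM:-, EMIT:-] out:-; in:P1
Tick 2: [PARSE:P2(v=18,ok=F), VALIDATE:P1(v=10,ok=F), TRANSFORM:-, EMIT:-] out:-; in:P2
At end of tick 2: ['P2', 'P1', '-', '-']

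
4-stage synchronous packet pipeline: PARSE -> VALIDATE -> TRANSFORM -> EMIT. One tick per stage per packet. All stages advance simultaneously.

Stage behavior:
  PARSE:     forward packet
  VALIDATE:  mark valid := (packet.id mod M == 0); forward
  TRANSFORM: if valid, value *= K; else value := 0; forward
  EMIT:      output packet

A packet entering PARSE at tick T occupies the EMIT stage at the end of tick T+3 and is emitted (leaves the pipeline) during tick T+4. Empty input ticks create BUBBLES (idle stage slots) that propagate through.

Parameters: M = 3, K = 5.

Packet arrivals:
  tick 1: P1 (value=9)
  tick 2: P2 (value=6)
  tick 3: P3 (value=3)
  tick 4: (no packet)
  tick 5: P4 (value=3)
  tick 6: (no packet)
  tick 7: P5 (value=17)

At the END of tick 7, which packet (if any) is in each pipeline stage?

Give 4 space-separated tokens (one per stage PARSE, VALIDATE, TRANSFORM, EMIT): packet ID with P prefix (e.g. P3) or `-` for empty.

Tick 1: [PARSE:P1(v=9,ok=F), VALIDATE:-, TRANSFORM:-, EMIT:-] out:-; in:P1
Tick 2: [PARSE:P2(v=6,ok=F), VALIDATE:P1(v=9,ok=F), TRANSFORM:-, EMIT:-] out:-; in:P2
Tick 3: [PARSE:P3(v=3,ok=F), VALIDATE:P2(v=6,ok=F), TRANSFORM:P1(v=0,ok=F), EMIT:-] out:-; in:P3
Tick 4: [PARSE:-, VALIDATE:P3(v=3,ok=T), TRANSFORM:P2(v=0,ok=F), EMIT:P1(v=0,ok=F)] out:-; in:-
Tick 5: [PARSE:P4(v=3,ok=F), VALIDATE:-, TRANSFORM:P3(v=15,ok=T), EMIT:P2(v=0,ok=F)] out:P1(v=0); in:P4
Tick 6: [PARSE:-, VALIDATE:P4(v=3,ok=F), TRANSFORM:-, EMIT:P3(v=15,ok=T)] out:P2(v=0); in:-
Tick 7: [PARSE:P5(v=17,ok=F), VALIDATE:-, TRANSFORM:P4(v=0,ok=F), EMIT:-] out:P3(v=15); in:P5
At end of tick 7: ['P5', '-', 'P4', '-']

Answer: P5 - P4 -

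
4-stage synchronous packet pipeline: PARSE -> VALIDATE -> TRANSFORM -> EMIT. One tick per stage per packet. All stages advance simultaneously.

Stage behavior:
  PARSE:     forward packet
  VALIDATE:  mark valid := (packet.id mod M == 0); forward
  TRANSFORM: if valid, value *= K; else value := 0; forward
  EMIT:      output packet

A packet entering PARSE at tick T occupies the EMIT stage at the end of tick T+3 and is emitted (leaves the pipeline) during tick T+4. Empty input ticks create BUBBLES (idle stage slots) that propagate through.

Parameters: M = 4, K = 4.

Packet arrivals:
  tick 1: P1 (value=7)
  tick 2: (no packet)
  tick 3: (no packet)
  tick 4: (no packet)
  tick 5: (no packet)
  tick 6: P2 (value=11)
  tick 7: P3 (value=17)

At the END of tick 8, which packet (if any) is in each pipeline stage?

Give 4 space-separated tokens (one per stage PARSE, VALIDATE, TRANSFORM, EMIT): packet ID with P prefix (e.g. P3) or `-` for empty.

Tick 1: [PARSE:P1(v=7,ok=F), VALIDATE:-, TRANSFORM:-, EMIT:-] out:-; in:P1
Tick 2: [PARSE:-, VALIDATE:P1(v=7,ok=F), TRANSFORM:-, EMIT:-] out:-; in:-
Tick 3: [PARSE:-, VALIDATE:-, TRANSFORM:P1(v=0,ok=F), EMIT:-] out:-; in:-
Tick 4: [PARSE:-, VALIDATE:-, TRANSFORM:-, EMIT:P1(v=0,ok=F)] out:-; in:-
Tick 5: [PARSE:-, VALIDATE:-, TRANSFORM:-, EMIT:-] out:P1(v=0); in:-
Tick 6: [PARSE:P2(v=11,ok=F), VALIDATE:-, TRANSFORM:-, EMIT:-] out:-; in:P2
Tick 7: [PARSE:P3(v=17,ok=F), VALIDATE:P2(v=11,ok=F), TRANSFORM:-, EMIT:-] out:-; in:P3
Tick 8: [PARSE:-, VALIDATE:P3(v=17,ok=F), TRANSFORM:P2(v=0,ok=F), EMIT:-] out:-; in:-
At end of tick 8: ['-', 'P3', 'P2', '-']

Answer: - P3 P2 -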